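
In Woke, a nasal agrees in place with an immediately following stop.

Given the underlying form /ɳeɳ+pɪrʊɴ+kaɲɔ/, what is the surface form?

The rule targets /ɳ/ (voiced retroflex nasal), which sits before the trigger /p/ (bilabial).
The voiced bilabial nasal is [m], so /ɳ/ → [m].
At the second juncture, /ɴ/ likewise becomes [ŋ] adjacent to /k/.

[ɳempɪrʊŋkaɲɔ]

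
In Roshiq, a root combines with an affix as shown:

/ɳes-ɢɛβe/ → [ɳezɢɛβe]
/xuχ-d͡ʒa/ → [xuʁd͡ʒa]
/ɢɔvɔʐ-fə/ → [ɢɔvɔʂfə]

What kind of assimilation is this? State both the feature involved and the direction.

regressive voicing assimilation

Underlying /s/ is realised as [z] next to /ɢ/; /ɢ/ itself does not change.
The change voiceless → voiced matches the voicing of the following /ɢ/, identifying this as voicing assimilation.
Place and manner are unchanged, so the assimilation is partial, not total.
Checking the remaining alternations: /χ/ → [ʁ] before /d͡ʒ/ (voiceless → voiced, matching voiced); /ʐ/ → [ʂ] before /f/ (voiced → voiceless, matching voiceless) — only voicing changes, and always toward the following segment.
The trigger is the following segment, so the direction is regressive (anticipatory).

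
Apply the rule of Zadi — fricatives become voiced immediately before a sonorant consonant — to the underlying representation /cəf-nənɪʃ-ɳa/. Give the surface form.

[cəvnənɪʒɳa]

/f/ is a voiceless labiodental fricative. The following trigger /n/ is voiced, so /f/ must become voiced as well.
Changing only its voicing to voiced gives [v] — the voiced labiodental fricative.
The same rule applies at the second boundary: /ʃ/ → [ʒ] next to /ɳ/.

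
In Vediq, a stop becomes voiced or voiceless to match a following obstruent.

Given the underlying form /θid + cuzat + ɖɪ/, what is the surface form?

/d/ is a voiced alveolar stop. The following trigger /c/ is voiceless, so /d/ must become voiceless as well.
Changing only its voicing to voiceless gives [t] — the voiceless alveolar stop.
At the second juncture, /t/ likewise becomes [d] adjacent to /ɖ/.

[θitcuzadɖɪ]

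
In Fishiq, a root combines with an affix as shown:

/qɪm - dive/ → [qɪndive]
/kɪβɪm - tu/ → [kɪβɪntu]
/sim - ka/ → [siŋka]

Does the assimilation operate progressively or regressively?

regressive

Comparing underlying and surface forms, /m/ → [n] is the alternation; the neighbouring /d/ is constant.
/m/ is bilabial while /d/ is alveolar; the output [n] is alveolar, matching the trigger — so the feature that spreads is place.
The same holds elsewhere in the data: /m/ → [n] before /t/ (bilabial → alveolar, matching alveolar); /m/ → [ŋ] before /k/ (bilabial → velar, matching velar) — only place changes, and always toward the following segment.
The trigger is the following segment, so the direction is regressive (anticipatory).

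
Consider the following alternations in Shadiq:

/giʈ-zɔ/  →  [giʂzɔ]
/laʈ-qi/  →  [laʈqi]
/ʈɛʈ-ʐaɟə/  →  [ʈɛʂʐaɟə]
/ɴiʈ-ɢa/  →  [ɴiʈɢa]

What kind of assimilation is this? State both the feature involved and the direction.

regressive manner assimilation

The segment that alternates is /ʈ/, which surfaces as [ʂ] when adjacent to /z/.
The change stop → fricative matches the manner of the following /z/, identifying this as manner assimilation.
Place and voice are unchanged, so the assimilation is partial, not total.
The other alternating form patterns the same way: /ʈ/ → [ʂ] before /ʐ/ (stop → fricative, matching a fricative) — only manner changes, and always toward the following segment.
No alternation appears in [laʈqi], [ɴiʈɢa]: there the adjacent consonants already agree in manner (/ʈ/ and /q/ are both stops; /ʈ/ and /ɢ/ are both stops), so these forms are consistent with the same rule.
The trigger is the following segment, so the direction is regressive (anticipatory).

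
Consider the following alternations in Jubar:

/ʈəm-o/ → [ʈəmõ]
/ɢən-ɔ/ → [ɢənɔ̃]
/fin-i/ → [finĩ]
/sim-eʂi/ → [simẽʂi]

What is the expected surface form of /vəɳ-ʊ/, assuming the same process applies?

[vəɳʊ̃]

The data show progressive nasality assimilation (vowel nasalisation): /o/ → [õ] after /m/; /ɔ/ → [ɔ̃] after /n/; /i/ → [ĩ] after /n/; /e/ → [ẽ] after /m/ — a vowel is nasalised by an immediately preceding nasal consonant.
/ʊ/ sits next to the nasal /ɳ/ and is therefore nasalised to [ʊ̃].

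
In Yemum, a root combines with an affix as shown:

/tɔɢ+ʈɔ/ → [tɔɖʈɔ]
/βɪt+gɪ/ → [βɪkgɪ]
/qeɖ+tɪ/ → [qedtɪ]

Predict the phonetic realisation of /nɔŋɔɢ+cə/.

The data show regressive place assimilation: /ɢ/ → [ɖ] before /ʈ/; /t/ → [k] before /g/; /ɖ/ → [d] before /t/. In each pair only place changes, matching the following consonant, while manner and voice stay constant.
/ɢ/ is a voiced uvular stop. The following trigger /c/ is palatal, so /ɢ/ must become palatal as well.
Changing only its place to palatal gives [ɟ] — the voiced palatal stop.

[nɔŋɔɟcə]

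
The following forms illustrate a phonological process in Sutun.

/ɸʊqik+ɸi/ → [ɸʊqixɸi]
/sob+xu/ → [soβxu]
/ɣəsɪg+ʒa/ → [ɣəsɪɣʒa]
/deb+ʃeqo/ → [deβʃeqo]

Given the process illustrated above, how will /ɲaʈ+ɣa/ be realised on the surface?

[ɲaʂɣa]

The data show regressive manner assimilation: /k/ → [x] before /ɸ/; /b/ → [β] before /x/; /g/ → [ɣ] before /ʒ/; /b/ → [β] before /ʃ/. In each pair only manner changes, matching the following consonant, while place and voice stay constant.
/ʈ/ is a voiceless retroflex stop. The following trigger /ɣ/ is a fricative, so /ʈ/ must become a fricative as well.
The voiceless retroflex fricative is [ʂ], so /ʈ/ → [ʂ].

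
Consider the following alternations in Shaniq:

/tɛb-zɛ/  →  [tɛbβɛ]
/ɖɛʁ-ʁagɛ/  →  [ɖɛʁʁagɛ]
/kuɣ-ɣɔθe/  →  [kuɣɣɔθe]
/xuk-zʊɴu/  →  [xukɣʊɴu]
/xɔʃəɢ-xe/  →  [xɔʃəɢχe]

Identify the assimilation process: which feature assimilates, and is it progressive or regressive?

Underlying /z/ is realised as [β] next to /b/; /b/ itself does not change.
/z/ is alveolar while /b/ is bilabial; the output [β] is bilabial, matching the trigger — so the feature that spreads is place.
Manner and voice are unchanged, so the assimilation is partial, not total.
The same holds elsewhere in the data: /z/ → [ɣ] after /k/ (alveolar → velar, matching velar); /x/ → [χ] after /ɢ/ (velar → uvular, matching uvular) — only place changes, and always toward the preceding segment.
Nothing changes in [ɖɛʁʁagɛ], [kuɣɣɔθe]: there the adjacent consonants already agree in place (/ʁ/ and /ʁ/ are both uvular; /ɣ/ and /ɣ/ are both velar), so these forms are consistent with the same rule.
Since the segment that changes follows the conditioning segment, the assimilation is progressive.

progressive place assimilation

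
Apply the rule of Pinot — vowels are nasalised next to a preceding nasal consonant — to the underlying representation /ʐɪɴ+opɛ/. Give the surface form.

The vowel /o/ is adjacent to the preceding nasal /ɴ/, so it acquires [+nasal] and surfaces as [õ].

[ʐɪɴõpɛ]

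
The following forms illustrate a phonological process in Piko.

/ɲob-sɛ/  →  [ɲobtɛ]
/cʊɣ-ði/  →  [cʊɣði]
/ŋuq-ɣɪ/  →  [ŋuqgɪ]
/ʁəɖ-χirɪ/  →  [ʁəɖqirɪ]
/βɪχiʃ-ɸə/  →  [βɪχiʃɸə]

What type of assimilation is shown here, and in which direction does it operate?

Comparing underlying and surface forms, /s/ → [t] is the alternation; the neighbouring /b/ is constant.
/s/ is a fricative while /b/ is a stop; the output [t] is a stop, matching the trigger — so the feature that spreads is manner.
Place and voice are unchanged, so the assimilation is partial, not total.
The same holds elsewhere in the data: /ɣ/ → [g] after /q/ (fricative → stop, matching a stop); /χ/ → [q] after /ɖ/ (fricative → stop, matching a stop) — only manner changes, and always toward the preceding segment.
No alternation appears in [cʊɣði], [βɪχiʃɸə]: there the adjacent consonants already agree in manner (/ð/ and /ɣ/ are both fricatives; /ɸ/ and /ʃ/ are both fricatives), so these forms are consistent with the same rule.
The trigger is the preceding segment, so the direction is progressive (perseverative).

progressive manner assimilation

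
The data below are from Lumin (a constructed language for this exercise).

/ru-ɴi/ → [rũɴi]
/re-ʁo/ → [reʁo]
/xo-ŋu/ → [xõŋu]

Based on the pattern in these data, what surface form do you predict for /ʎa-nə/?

[ʎãnə]

The data show regressive nasality assimilation (vowel nasalisation): /u/ → [ũ] before /ɴ/; /o/ → [õ] before /ŋ/ — a vowel is nasalised by an immediately following nasal consonant.
No change occurs in [reʁo] because the vowel at the boundary is adjacent to an oral consonant, not a nasal (/e/ next to /ʁ/).
/a/ sits next to the nasal /n/ and is therefore nasalised to [ã].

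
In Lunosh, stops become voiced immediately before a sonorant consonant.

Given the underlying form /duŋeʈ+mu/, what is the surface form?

[duŋeɖmu]

/ʈ/ is a voiceless retroflex stop. The following trigger /m/ is voiced, so /ʈ/ must become voiced as well.
Changing only its voicing to voiced gives [ɖ] — the voiced retroflex stop.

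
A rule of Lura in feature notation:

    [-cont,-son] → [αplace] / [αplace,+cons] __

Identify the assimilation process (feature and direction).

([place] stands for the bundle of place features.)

The shared variable α links the value of the place features (abbreviated [place]) on the target to the same value on the neighbouring segment, so place is the feature that assimilates.
Since the environment is written before the underscore, the trigger precedes the target; the direction is progressive.

progressive place assimilation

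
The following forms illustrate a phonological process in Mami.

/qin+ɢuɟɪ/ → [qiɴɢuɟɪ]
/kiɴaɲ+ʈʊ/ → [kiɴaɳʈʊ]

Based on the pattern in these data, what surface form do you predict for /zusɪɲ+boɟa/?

[zusɪmboɟa]

The data show regressive place assimilation: /n/ → [ɴ] before /ɢ/; /ɲ/ → [ɳ] before /ʈ/. In each pair only place changes, matching the following consonant, while manner and voice stay constant.
/ɲ/ is a voiced palatal nasal. The following trigger /b/ is bilabial, so /ɲ/ must become bilabial as well.
A voiced bilabial nasal is [m], so the surface segment is [m].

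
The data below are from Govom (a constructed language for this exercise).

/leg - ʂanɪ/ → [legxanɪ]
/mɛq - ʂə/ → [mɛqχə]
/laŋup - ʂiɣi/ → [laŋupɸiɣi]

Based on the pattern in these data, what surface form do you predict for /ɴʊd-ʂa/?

The data show progressive place assimilation: /ʂ/ → [x] after /g/; /ʂ/ → [χ] after /q/; /ʂ/ → [ɸ] after /p/. In each pair only place changes, matching the preceding consonant, while manner and voice stay constant.
/ʂ/ is a voiceless retroflex fricative. The preceding trigger /d/ is alveolar, so /ʂ/ must become alveolar as well.
A voiceless alveolar fricative is [s], so the surface segment is [s].

[ɴʊdsa]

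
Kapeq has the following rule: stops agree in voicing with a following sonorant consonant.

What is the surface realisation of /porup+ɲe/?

[porubɲe]

/p/ is a voiceless bilabial stop. The following trigger /ɲ/ is voiced, so /p/ must become voiced as well.
A voiced bilabial stop is [b], so the surface segment is [b].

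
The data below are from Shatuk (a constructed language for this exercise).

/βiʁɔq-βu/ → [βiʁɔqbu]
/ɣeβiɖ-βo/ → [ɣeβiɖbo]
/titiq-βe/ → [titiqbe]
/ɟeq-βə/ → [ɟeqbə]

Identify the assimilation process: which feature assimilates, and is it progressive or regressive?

The segment that alternates is /β/, which surfaces as [b] when adjacent to /q/.
The change fricative → stop matches the manner of the preceding /q/, identifying this as manner assimilation.
Place and voice are unchanged, so the assimilation is partial, not total.
The other alternating form patterns the same way: /β/ → [b] after /ɖ/ (fricative → stop, matching a stop) — only manner changes, and always toward the preceding segment.
Since the segment that changes follows the conditioning segment, the assimilation is progressive.

progressive manner assimilation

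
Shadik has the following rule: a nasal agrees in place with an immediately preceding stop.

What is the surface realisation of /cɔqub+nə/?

[cɔqubmə]

/n/ is a voiced alveolar nasal. The preceding trigger /b/ is bilabial, so /n/ must become bilabial as well.
The voiced bilabial nasal is [m], so /n/ → [m].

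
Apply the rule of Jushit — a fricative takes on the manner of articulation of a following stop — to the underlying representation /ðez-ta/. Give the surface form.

/z/ is a voiced alveolar fricative. The following trigger /t/ is a stop, so /z/ must become a stop as well.
The voiced alveolar stop is [d], so /z/ → [d].

[ðedta]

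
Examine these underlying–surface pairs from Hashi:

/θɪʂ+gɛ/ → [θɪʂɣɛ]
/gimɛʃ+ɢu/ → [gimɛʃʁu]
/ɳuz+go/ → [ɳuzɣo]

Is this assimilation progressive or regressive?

The segment that alternates is /g/, which surfaces as [ɣ] when adjacent to /ʂ/.
/g/ is a stop while /ʂ/ is a fricative; the output [ɣ] is a fricative, matching the trigger — so the feature that spreads is manner.
The other alternating forms pattern the same way: /ɢ/ → [ʁ] after /ʃ/ (stop → fricative, matching a fricative); /g/ → [ɣ] after /z/ (stop → fricative, matching a fricative) — only manner changes, and always toward the preceding segment.
The trigger is the preceding segment, so the direction is progressive (perseverative).

progressive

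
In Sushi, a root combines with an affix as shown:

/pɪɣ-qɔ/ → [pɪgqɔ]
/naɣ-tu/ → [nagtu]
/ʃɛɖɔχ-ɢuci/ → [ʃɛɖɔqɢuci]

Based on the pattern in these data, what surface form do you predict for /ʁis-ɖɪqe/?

[ʁitɖɪqe]

The data show regressive manner assimilation: /ɣ/ → [g] before /q/; /ɣ/ → [g] before /t/; /χ/ → [q] before /ɢ/. In each pair only manner changes, matching the following consonant, while place and voice stay constant.
The rule targets /s/ (voiceless alveolar fricative), which sits before the trigger /ɖ/ (stop).
The voiceless alveolar stop is [t], so /s/ → [t].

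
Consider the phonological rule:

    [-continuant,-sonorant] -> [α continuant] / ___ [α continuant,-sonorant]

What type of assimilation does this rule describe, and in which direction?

The shared variable α links the value of [continuant] on the target to that of the neighbouring obstruent. [continuant] distinguishes stops from fricatives — a manner-of-articulation feature — so this is manner assimilation.
Since the environment is written after the underscore, the trigger follows the target; the direction is regressive.

regressive manner assimilation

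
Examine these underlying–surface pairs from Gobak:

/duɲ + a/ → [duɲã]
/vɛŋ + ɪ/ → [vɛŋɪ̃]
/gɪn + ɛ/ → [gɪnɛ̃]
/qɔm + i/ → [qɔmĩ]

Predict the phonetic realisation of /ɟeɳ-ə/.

The data show progressive nasality assimilation (vowel nasalisation): /a/ → [ã] after /ɲ/; /ɪ/ → [ɪ̃] after /ŋ/; /ɛ/ → [ɛ̃] after /n/; /i/ → [ĩ] after /m/ — a vowel is nasalised by an immediately preceding nasal consonant.
The vowel /ə/ is adjacent to the preceding nasal /ɳ/, so it acquires [+nasal] and surfaces as [ə̃].

[ɟeɳə̃]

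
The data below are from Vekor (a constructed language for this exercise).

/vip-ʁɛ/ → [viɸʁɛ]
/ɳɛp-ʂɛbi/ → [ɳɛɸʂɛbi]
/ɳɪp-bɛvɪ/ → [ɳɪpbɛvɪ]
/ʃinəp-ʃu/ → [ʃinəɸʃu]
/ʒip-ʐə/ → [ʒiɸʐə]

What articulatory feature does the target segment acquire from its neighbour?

The segment that alternates is /p/, which surfaces as [ɸ] when adjacent to /ʁ/.
/p/ is a stop while /ʁ/ is a fricative; the output [ɸ] is a fricative, matching the trigger — so the feature that spreads is manner.
The other alternating forms pattern the same way: /p/ → [ɸ] before /ʂ/ (stop → fricative, matching a fricative); /p/ → [ɸ] before /ʃ/ (stop → fricative, matching a fricative); /p/ → [ɸ] before /ʐ/ (stop → fricative, matching a fricative) — only manner changes, and always toward the following segment.
Nothing changes in [ɳɪpbɛvɪ]: there the adjacent consonants already agree in manner (/p/ and /b/ are both stops), so this form is consistent with the same rule.

manner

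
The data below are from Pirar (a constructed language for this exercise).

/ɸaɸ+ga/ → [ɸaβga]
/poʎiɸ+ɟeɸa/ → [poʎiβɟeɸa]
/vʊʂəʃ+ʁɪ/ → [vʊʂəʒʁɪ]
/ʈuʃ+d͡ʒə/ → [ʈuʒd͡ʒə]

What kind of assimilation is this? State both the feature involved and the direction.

regressive voicing assimilation

Underlying /ɸ/ is realised as [β] next to /g/; /g/ itself does not change.
/ɸ/ is voiceless while /g/ is voiced; the output [β] is voiced, matching the trigger — so the feature that spreads is voicing.
Place and manner are unchanged, so the assimilation is partial, not total.
The same holds elsewhere in the data: /ɸ/ → [β] before /ɟ/ (voiceless → voiced, matching voiced); /ʃ/ → [ʒ] before /ʁ/ (voiceless → voiced, matching voiced); /ʃ/ → [ʒ] before /d͡ʒ/ (voiceless → voiced, matching voiced) — only voicing changes, and always toward the following segment.
Since the segment that changes precedes the conditioning segment, the assimilation is regressive.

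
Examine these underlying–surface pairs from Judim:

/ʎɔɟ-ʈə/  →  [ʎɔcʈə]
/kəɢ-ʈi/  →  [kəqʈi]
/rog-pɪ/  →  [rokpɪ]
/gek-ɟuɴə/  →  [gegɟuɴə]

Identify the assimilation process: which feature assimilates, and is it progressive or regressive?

regressive voicing assimilation

The segment that alternates is /ɟ/, which surfaces as [c] when adjacent to /ʈ/.
/ɟ/ is voiced while /ʈ/ is voiceless; the output [c] is voiceless, matching the trigger — so the feature that spreads is voicing.
Place and manner are unchanged, so the assimilation is partial, not total.
The other alternating forms pattern the same way: /ɢ/ → [q] before /ʈ/ (voiced → voiceless, matching voiceless); /g/ → [k] before /p/ (voiced → voiceless, matching voiceless); /k/ → [g] before /ɟ/ (voiceless → voiced, matching voiced) — only voicing changes, and always toward the following segment.
The trigger is the following segment, so the direction is regressive (anticipatory).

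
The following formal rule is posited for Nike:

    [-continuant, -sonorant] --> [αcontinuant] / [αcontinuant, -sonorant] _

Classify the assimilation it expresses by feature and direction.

The rule copies [continuant] (continuancy) from the environment onto the target stops; since [±continuant] encodes the stop/fricative manner contrast, the assimilating dimension is manner.
Since the environment is written before the underscore, the trigger precedes the target; the direction is progressive.

progressive manner assimilation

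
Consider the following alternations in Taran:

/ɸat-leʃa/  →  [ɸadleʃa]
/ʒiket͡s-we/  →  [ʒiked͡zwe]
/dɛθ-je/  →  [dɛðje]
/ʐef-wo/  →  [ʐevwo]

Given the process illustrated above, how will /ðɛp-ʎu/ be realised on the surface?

[ðɛbʎu]

The data show regressive voicing assimilation: /t/ → [d] before /l/; /t͡s/ → [d͡z] before /w/; /θ/ → [ð] before /j/; /f/ → [v] before /w/. In each pair only voicing changes, matching the following consonant, while place and manner stay constant.
The rule targets /p/ (voiceless bilabial stop), which sits before the trigger /ʎ/ (voiced).
A voiced bilabial stop is [b], so the surface segment is [b].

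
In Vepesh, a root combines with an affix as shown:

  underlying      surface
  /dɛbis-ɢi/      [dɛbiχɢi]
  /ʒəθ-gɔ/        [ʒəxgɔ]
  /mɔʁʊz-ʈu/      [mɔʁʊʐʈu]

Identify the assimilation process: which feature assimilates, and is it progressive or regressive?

Comparing underlying and surface forms, /s/ → [χ] is the alternation; the neighbouring /ɢ/ is constant.
/s/ is alveolar while /ɢ/ is uvular; the output [χ] is uvular, matching the trigger — so the feature that spreads is place.
Manner and voice are unchanged, so the assimilation is partial, not total.
The same holds elsewhere in the data: /θ/ → [x] before /g/ (dental → velar, matching velar); /z/ → [ʐ] before /ʈ/ (alveolar → retroflex, matching retroflex) — only place changes, and always toward the following segment.
Since the segment that changes precedes the conditioning segment, the assimilation is regressive.

regressive place assimilation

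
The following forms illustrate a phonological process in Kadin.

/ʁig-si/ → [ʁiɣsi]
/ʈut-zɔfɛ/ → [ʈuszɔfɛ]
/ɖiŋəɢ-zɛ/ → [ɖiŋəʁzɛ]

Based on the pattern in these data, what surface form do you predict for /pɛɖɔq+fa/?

[pɛɖɔχfa]

The data show regressive manner assimilation: /g/ → [ɣ] before /s/; /t/ → [s] before /z/; /ɢ/ → [ʁ] before /z/. In each pair only manner changes, matching the following consonant, while place and voice stay constant.
/q/ is a voiceless uvular stop. The following trigger /f/ is a fricative, so /q/ must become a fricative as well.
A voiceless uvular fricative is [χ], so the surface segment is [χ].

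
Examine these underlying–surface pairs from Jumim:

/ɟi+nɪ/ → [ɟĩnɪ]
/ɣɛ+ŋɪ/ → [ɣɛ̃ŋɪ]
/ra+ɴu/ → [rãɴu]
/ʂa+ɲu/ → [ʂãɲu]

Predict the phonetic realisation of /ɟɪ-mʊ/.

[ɟɪ̃mʊ]

The data show regressive nasality assimilation (vowel nasalisation): /i/ → [ĩ] before /n/; /ɛ/ → [ɛ̃] before /ŋ/; /a/ → [ã] before /ɴ/; /a/ → [ã] before /ɲ/ — a vowel is nasalised by an immediately following nasal consonant.
The vowel /ɪ/ is adjacent to the following nasal /m/, so it acquires [+nasal] and surfaces as [ɪ̃].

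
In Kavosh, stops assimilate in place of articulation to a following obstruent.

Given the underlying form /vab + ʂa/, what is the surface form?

/b/ is a voiced bilabial stop. The following trigger /ʂ/ is retroflex, so /b/ must become retroflex as well.
A voiced retroflex stop is [ɖ], so the surface segment is [ɖ].

[vaɖʂa]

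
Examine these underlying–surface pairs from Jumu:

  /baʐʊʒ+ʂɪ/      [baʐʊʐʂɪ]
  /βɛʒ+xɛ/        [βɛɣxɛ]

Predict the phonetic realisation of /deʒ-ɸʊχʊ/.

The data show regressive place assimilation: /ʒ/ → [ʐ] before /ʂ/; /ʒ/ → [ɣ] before /x/. In each pair only place changes, matching the following consonant, while manner and voice stay constant.
/ʒ/ is a voiced postalveolar fricative. The following trigger /ɸ/ is bilabial, so /ʒ/ must become bilabial as well.
The voiced bilabial fricative is [β], so /ʒ/ → [β].

[deβɸʊχʊ]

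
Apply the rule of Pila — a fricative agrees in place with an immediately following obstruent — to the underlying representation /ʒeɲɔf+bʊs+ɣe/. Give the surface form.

[ʒeɲɔɸbʊxɣe]

The rule targets /f/ (voiceless labiodental fricative), which sits before the trigger /b/ (bilabial).
Changing only its place to bilabial gives [ɸ] — the voiceless bilabial fricative.
The same rule applies at the second boundary: /s/ → [x] next to /ɣ/.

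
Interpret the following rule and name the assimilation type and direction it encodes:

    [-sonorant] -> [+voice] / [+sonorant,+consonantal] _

The target ([-sonorant], obstruents) acquires [+voice] next to a sonorant consonant ([+sonorant,+consonantal]) — it takes on the voicing of its neighbour, so the feature that spreads is voicing.
The conditioning segment sits to the left of the focus bar, meaning the trigger precedes the segment that changes — progressive assimilation.

progressive voicing assimilation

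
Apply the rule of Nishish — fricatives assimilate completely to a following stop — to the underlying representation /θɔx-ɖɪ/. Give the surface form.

/x/ is the segment targeted by the rule; it sits immediately before /ɖ/, so it assimilates completely and surfaces as [ɖ].

[θɔɖɖɪ]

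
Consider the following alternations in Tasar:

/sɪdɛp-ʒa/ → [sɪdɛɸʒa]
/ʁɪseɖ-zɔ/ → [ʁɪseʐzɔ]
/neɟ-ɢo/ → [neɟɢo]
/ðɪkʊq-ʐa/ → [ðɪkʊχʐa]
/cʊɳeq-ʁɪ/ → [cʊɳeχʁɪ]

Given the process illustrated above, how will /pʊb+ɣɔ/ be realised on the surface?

[pʊβɣɔ]

The data show regressive manner assimilation: /p/ → [ɸ] before /ʒ/; /ɖ/ → [ʐ] before /z/; /q/ → [χ] before /ʐ/; /q/ → [χ] before /ʁ/. In each pair only manner changes, matching the following consonant, while place and voice stay constant.
Nothing changes in [neɟɢo]: there the adjacent consonants already agree in manner (/ɟ/ and /ɢ/ are both stops), so this form is consistent with the same rule.
The rule targets /b/ (voiced bilabial stop), which sits before the trigger /ɣ/ (fricative).
Changing only its manner to fricative gives [β] — the voiced bilabial fricative.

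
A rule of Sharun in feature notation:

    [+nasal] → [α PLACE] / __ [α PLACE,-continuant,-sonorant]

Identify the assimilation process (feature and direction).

The shared variable α links the value of the place features (abbreviated [PLACE]) on the target to the same value on the neighbouring segment, so place is the feature that assimilates.
Since the environment is written after the underscore, the trigger follows the target; the direction is regressive.

regressive place assimilation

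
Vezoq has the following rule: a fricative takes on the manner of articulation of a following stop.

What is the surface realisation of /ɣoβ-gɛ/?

/β/ is a voiced bilabial fricative. The following trigger /g/ is a stop, so /β/ must become a stop as well.
The voiced bilabial stop is [b], so /β/ → [b].

[ɣobgɛ]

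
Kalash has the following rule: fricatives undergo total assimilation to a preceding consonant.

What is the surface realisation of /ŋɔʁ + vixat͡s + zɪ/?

[ŋɔʁʁixat͡st͡sɪ]

/v/ is the segment targeted by the rule; it sits immediately after /ʁ/, so it assimilates completely and surfaces as [ʁ].
The same rule applies at the second boundary: /z/ → [t͡s] next to /t͡s/.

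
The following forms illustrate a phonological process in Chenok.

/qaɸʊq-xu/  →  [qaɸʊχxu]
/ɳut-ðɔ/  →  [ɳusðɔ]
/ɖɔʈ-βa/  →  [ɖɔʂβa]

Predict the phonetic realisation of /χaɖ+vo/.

The data show regressive manner assimilation: /q/ → [χ] before /x/; /t/ → [s] before /ð/; /ʈ/ → [ʂ] before /β/. In each pair only manner changes, matching the following consonant, while place and voice stay constant.
/ɖ/ is a voiced retroflex stop. The following trigger /v/ is a fricative, so /ɖ/ must become a fricative as well.
A voiced retroflex fricative is [ʐ], so the surface segment is [ʐ].

[χaʐvo]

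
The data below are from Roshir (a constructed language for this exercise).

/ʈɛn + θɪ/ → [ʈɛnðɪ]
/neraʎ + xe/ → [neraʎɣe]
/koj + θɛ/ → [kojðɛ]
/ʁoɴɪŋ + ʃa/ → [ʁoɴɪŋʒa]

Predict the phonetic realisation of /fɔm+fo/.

The data show progressive voicing assimilation: /θ/ → [ð] after /n/; /x/ → [ɣ] after /ʎ/; /θ/ → [ð] after /j/; /ʃ/ → [ʒ] after /ŋ/. In each pair only voicing changes, matching the preceding consonant, while place and manner stay constant.
The rule targets /f/ (voiceless labiodental fricative), which sits after the trigger /m/ (voiced).
A voiced labiodental fricative is [v], so the surface segment is [v].

[fɔmvo]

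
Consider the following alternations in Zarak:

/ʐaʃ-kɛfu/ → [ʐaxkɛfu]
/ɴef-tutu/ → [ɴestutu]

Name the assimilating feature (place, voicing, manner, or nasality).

place

The segment that alternates is /ʃ/, which surfaces as [x] when adjacent to /k/.
/ʃ/ is postalveolar while /k/ is velar; the output [x] is velar, matching the trigger — so the feature that spreads is place.
The same holds elsewhere in the data: /f/ → [s] before /t/ (labiodental → alveolar, matching alveolar) — only place changes, and always toward the following segment.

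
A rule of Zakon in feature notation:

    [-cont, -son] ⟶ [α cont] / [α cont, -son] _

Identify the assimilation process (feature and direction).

progressive manner assimilation

The rule copies [cont] (continuancy) from the environment onto the target stops; since [±cont] encodes the stop/fricative manner contrast, the assimilating dimension is manner.
Since the environment is written before the underscore, the trigger precedes the target; the direction is progressive.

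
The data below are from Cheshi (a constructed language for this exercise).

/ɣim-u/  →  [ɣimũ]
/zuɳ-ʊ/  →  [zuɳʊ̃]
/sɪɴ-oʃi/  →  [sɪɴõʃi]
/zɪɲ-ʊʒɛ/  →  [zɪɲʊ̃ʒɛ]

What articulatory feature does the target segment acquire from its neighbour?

The vowel /u/ surfaces as nasalised [ũ] next to the preceding nasal /m/ — it has acquired the [+nasal] feature of its neighbour.
The other forms show the same pattern: /ʊ/ → [ʊ̃] after /ɳ/; /o/ → [õ] after /ɴ/; /ʊ/ → [ʊ̃] after /ɲ/ — each time a vowel is nasalised next to a preceding nasal.

nasality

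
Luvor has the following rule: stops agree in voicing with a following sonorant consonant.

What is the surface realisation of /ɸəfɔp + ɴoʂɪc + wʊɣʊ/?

The rule targets /p/ (voiceless bilabial stop), which sits before the trigger /ɴ/ (voiced).
Changing only its voicing to voiced gives [b] — the voiced bilabial stop.
At the second juncture, /c/ likewise becomes [ɟ] adjacent to /w/.

[ɸəfɔbɴoʂɪɟwʊɣʊ]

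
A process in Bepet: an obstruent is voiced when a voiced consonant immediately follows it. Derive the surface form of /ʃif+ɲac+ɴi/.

The rule targets /f/ (voiceless labiodental fricative), which sits before the trigger /ɲ/ (voiced).
Changing only its voicing to voiced gives [v] — the voiced labiodental fricative.
At the second juncture, /c/ likewise becomes [ɟ] adjacent to /ɴ/.

[ʃivɲaɟɴi]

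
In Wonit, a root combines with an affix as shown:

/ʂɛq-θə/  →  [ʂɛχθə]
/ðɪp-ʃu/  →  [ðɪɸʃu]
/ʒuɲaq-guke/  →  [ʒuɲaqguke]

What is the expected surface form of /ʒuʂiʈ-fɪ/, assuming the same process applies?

The data show regressive manner assimilation: /q/ → [χ] before /θ/; /p/ → [ɸ] before /ʃ/. In each pair only manner changes, matching the following consonant, while place and voice stay constant.
Nothing changes in [ʒuɲaqguke]: there the adjacent consonants already agree in manner (/q/ and /g/ are both stops), so this form is consistent with the same rule.
/ʈ/ is a voiceless retroflex stop. The following trigger /f/ is a fricative, so /ʈ/ must become a fricative as well.
Changing only its manner to fricative gives [ʂ] — the voiceless retroflex fricative.

[ʒuʂiʂfɪ]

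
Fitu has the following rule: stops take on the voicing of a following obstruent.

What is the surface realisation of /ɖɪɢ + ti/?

The rule targets /ɢ/ (voiced uvular stop), which sits before the trigger /t/ (voiceless).
The voiceless uvular stop is [q], so /ɢ/ → [q].

[ɖɪqti]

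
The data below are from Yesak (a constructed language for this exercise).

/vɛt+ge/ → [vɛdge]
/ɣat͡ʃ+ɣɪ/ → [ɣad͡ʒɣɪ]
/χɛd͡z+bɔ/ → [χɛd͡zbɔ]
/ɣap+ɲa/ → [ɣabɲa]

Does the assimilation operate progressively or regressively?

regressive

Comparing underlying and surface forms, /t/ → [d] is the alternation; the neighbouring /g/ is constant.
The change voiceless → voiced matches the voicing of the following /g/, identifying this as voicing assimilation.
Checking the remaining alternations: /t͡ʃ/ → [d͡ʒ] before /ɣ/ (voiceless → voiced, matching voiced); /p/ → [b] before /ɲ/ (voiceless → voiced, matching voiced) — only voicing changes, and always toward the following segment.
Nothing changes in [χɛd͡zbɔ]: there the adjacent consonants already agree in voicing (/d͡z/ and /b/ are both voiced), so this form is consistent with the same rule.
Since the segment that changes precedes the conditioning segment, the assimilation is regressive.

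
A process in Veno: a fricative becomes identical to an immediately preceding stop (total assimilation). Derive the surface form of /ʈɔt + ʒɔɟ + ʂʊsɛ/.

/ʒ/ is the segment targeted by the rule; it sits immediately after /t/, so it assimilates completely and surfaces as [t].
The same rule applies at the second boundary: /ʂ/ → [ɟ] next to /ɟ/.

[ʈɔttɔɟɟʊsɛ]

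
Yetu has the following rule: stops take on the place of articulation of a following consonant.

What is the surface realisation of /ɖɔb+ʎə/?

[ɖɔɟʎə]

/b/ is a voiced bilabial stop. The following trigger /ʎ/ is palatal, so /b/ must become palatal as well.
A voiced palatal stop is [ɟ], so the surface segment is [ɟ].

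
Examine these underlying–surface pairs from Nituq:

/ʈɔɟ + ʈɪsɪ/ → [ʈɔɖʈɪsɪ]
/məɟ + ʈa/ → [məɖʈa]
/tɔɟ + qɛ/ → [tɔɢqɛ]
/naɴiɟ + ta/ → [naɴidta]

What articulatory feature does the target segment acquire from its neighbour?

Underlying /ɟ/ is realised as [ɖ] next to /ʈ/; /ʈ/ itself does not change.
The change palatal → retroflex matches the place of the following /ʈ/, identifying this as place assimilation.
The same holds elsewhere in the data: /ɟ/ → [ɢ] before /q/ (palatal → uvular, matching uvular); /ɟ/ → [d] before /t/ (palatal → alveolar, matching alveolar) — only place changes, and always toward the following segment.

place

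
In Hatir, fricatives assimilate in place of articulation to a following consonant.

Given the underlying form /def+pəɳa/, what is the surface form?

[deɸpəɳa]

The rule targets /f/ (voiceless labiodental fricative), which sits before the trigger /p/ (bilabial).
Changing only its place to bilabial gives [ɸ] — the voiceless bilabial fricative.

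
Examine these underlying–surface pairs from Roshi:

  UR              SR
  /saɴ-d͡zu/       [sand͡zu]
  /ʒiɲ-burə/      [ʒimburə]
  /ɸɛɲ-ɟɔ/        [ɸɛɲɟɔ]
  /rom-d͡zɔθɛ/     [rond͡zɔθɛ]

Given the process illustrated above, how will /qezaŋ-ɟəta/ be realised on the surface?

[qezaɲɟəta]

The data show regressive place assimilation: /ɴ/ → [n] before /d͡z/; /ɲ/ → [m] before /b/; /m/ → [n] before /d͡z/. In each pair only place changes, matching the following consonant, while manner and voice stay constant.
Nothing changes in [ɸɛɲɟɔ]: there the adjacent consonants already agree in place (/ɲ/ and /ɟ/ are both palatal), so this form is consistent with the same rule.
/ŋ/ is a voiced velar nasal. The following trigger /ɟ/ is palatal, so /ŋ/ must become palatal as well.
The voiced palatal nasal is [ɲ], so /ŋ/ → [ɲ].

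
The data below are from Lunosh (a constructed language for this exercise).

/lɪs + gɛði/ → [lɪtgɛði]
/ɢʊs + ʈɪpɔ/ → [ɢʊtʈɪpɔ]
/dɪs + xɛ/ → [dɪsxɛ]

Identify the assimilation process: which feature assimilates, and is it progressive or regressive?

regressive manner assimilation

Underlying /s/ is realised as [t] next to /g/; /g/ itself does not change.
The change fricative → stop matches the manner of the following /g/, identifying this as manner assimilation.
Place and voice are unchanged, so the assimilation is partial, not total.
The other alternating form patterns the same way: /s/ → [t] before /ʈ/ (fricative → stop, matching a stop) — only manner changes, and always toward the following segment.
Nothing changes in [dɪsxɛ]: there the adjacent consonants already agree in manner (/s/ and /x/ are both fricatives), so this form is consistent with the same rule.
The trigger is the following segment, so the direction is regressive (anticipatory).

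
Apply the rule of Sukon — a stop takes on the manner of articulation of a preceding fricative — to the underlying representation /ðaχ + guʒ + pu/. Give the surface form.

The rule targets /g/ (voiced velar stop), which sits after the trigger /χ/ (fricative).
The voiced velar fricative is [ɣ], so /g/ → [ɣ].
At the second juncture, /p/ likewise becomes [ɸ] adjacent to /ʒ/.

[ðaχɣuʒɸu]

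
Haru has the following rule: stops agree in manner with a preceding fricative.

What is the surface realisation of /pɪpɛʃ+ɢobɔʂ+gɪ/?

/ɢ/ is a voiced uvular stop. The preceding trigger /ʃ/ is a fricative, so /ɢ/ must become a fricative as well.
The voiced uvular fricative is [ʁ], so /ɢ/ → [ʁ].
At the second juncture, /g/ likewise becomes [ɣ] adjacent to /ʂ/.

[pɪpɛʃʁobɔʂɣɪ]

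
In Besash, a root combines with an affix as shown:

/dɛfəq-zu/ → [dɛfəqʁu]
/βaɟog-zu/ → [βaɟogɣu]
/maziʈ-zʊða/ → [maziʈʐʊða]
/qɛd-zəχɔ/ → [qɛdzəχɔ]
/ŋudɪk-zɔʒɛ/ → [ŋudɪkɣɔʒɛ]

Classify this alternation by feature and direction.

Underlying /z/ is realised as [ʁ] next to /q/; /q/ itself does not change.
/z/ is alveolar while /q/ is uvular; the output [ʁ] is uvular, matching the trigger — so the feature that spreads is place.
Manner and voice are unchanged, so the assimilation is partial, not total.
The same holds elsewhere in the data: /z/ → [ɣ] after /g/ (alveolar → velar, matching velar); /z/ → [ʐ] after /ʈ/ (alveolar → retroflex, matching retroflex); /z/ → [ɣ] after /k/ (alveolar → velar, matching velar) — only place changes, and always toward the preceding segment.
No alternation appears in [qɛdzəχɔ]: there the adjacent consonants already agree in place (/z/ and /d/ are both alveolar), so this form is consistent with the same rule.
Since the segment that changes follows the conditioning segment, the assimilation is progressive.

progressive place assimilation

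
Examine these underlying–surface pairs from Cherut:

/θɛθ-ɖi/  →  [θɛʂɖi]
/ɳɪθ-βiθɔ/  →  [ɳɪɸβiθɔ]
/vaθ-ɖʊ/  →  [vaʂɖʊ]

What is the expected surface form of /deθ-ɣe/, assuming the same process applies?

The data show regressive place assimilation: /θ/ → [ʂ] before /ɖ/; /θ/ → [ɸ] before /β/. In each pair only place changes, matching the following consonant, while manner and voice stay constant.
The rule targets /θ/ (voiceless dental fricative), which sits before the trigger /ɣ/ (velar).
A voiceless velar fricative is [x], so the surface segment is [x].

[dexɣe]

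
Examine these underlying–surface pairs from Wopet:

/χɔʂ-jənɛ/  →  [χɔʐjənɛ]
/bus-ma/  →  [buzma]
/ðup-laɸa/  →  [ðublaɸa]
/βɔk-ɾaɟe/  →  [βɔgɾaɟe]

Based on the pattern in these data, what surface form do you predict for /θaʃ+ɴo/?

The data show regressive voicing assimilation: /ʂ/ → [ʐ] before /j/; /s/ → [z] before /m/; /p/ → [b] before /l/; /k/ → [g] before /ɾ/. In each pair only voicing changes, matching the following consonant, while place and manner stay constant.
The rule targets /ʃ/ (voiceless postalveolar fricative), which sits before the trigger /ɴ/ (voiced).
A voiced postalveolar fricative is [ʒ], so the surface segment is [ʒ].

[θaʒɴo]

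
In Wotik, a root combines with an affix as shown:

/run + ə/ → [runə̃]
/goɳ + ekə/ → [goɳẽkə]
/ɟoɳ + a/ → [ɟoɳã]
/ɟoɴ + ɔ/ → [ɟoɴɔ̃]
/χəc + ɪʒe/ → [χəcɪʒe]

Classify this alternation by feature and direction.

The vowel /ə/ surfaces as nasalised [ə̃] next to the preceding nasal /n/ — it has acquired the [+nasal] feature of its neighbour.
Likewise in the remaining data: /e/ → [ẽ] after /ɳ/; /a/ → [ã] after /ɳ/; /ɔ/ → [ɔ̃] after /ɴ/ — each time a vowel is nasalised next to a preceding nasal.
No change occurs in [χəcɪʒe] because the vowel at the boundary is adjacent to an oral consonant, not a nasal (/ɪ/ next to /c/).
Because the conditioning nasal is to the left of the vowel that changes, the process is progressive (perseverative).

progressive nasality assimilation (vowel nasalisation)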